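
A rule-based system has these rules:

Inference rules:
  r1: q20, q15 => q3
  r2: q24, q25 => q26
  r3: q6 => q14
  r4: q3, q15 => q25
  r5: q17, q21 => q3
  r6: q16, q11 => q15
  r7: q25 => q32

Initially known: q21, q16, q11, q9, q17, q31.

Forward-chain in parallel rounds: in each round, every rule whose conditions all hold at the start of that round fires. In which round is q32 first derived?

3

[1] r5 [q17, q21 => q3]; r6 [q16, q11 => q15]. ⇒ new: q3, q15.
[2] r4 [q3, q15 => q25]. ⇒ new: q25.
[3] r7 [q25 => q32]. ⇒ new: q32.
q32 first appears in round 3.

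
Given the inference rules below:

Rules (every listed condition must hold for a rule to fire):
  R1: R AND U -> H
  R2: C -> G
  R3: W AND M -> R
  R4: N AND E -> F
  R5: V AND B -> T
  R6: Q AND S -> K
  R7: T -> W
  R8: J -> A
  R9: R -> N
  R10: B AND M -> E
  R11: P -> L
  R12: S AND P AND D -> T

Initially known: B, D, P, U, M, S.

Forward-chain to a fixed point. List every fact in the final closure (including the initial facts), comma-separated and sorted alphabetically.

B, D, E, F, H, L, M, N, P, R, S, T, U, W

Round 1 — R10, R11, R12, derive E, L, T.
Round 2 — R7, derive W.
Round 3 — R3, derive R.
Round 4 — R1, R9, derive H, N.
Round 5 — R4, derive F.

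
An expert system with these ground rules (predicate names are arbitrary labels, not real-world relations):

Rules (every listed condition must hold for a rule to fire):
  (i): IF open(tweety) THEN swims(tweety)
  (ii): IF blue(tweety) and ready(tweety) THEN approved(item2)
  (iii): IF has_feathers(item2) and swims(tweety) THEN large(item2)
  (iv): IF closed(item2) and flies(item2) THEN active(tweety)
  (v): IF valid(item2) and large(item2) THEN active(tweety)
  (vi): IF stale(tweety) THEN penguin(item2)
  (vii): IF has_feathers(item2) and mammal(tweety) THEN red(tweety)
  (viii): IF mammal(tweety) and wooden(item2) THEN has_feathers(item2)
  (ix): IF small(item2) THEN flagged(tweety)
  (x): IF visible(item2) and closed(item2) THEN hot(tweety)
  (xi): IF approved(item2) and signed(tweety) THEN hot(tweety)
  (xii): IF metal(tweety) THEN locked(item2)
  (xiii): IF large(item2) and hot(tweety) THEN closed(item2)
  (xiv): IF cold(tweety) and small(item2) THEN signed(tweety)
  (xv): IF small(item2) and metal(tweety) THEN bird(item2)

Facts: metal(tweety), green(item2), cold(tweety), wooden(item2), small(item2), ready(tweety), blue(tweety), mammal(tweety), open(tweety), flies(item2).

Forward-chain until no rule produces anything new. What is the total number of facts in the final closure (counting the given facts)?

Round 1: (i) [IF open(tweety) THEN swims(tweety)]; (ii) [IF blue(tweety) and ready(tweety) THEN approved(item2)]; (viii) [IF mammal(tweety) and wooden(item2) THEN has_feathers(item2)]; (ix) [IF small(item2) THEN flagged(tweety)]; (xii) [IF metal(tweety) THEN locked(item2)]; (xiv) [IF cold(tweety) and small(item2) THEN signed(tweety)]; (xv) [IF small(item2) and metal(tweety) THEN bird(item2)]. Adds swims(tweety), approved(item2), has_feathers(item2), flagged(tweety), locked(item2), signed(tweety), bird(item2).
Round 2: (iii) [IF has_feathers(item2) and swims(tweety) THEN large(item2)]; (vii) [IF has_feathers(item2) and mammal(tweety) THEN red(tweety)]; (xi) [IF approved(item2) and signed(tweety) THEN hot(tweety)]. Adds large(item2), red(tweety), hot(tweety).
Round 3: (xiii) [IF large(item2) and hot(tweety) THEN closed(item2)]. Adds closed(item2).
Round 4: (iv) [IF closed(item2) and flies(item2) THEN active(tweety)]. Adds active(tweety).
Closure: {active(tweety), approved(item2), bird(item2), blue(tweety), closed(item2), cold(tweety), flagged(tweety), flies(item2), green(item2), has_feathers(item2), hot(tweety), large(item2), locked(item2), mammal(tweety), metal(tweety), open(tweety), ready(tweety), red(tweety), signed(tweety), small(item2), swims(tweety), wooden(item2)} — 22 facts.

22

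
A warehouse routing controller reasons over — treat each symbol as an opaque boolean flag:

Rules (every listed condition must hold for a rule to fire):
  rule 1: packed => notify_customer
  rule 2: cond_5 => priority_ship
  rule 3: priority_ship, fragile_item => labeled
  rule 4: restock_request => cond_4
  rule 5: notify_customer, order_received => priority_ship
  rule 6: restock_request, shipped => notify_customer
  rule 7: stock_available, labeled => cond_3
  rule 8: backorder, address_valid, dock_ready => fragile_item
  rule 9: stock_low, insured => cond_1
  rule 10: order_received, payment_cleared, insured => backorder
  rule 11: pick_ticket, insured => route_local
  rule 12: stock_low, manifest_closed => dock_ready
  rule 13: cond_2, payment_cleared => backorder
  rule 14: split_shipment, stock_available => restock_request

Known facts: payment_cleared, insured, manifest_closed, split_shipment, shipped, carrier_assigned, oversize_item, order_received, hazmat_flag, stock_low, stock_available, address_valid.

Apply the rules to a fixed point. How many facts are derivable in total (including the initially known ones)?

22

Round 1: rule 9 [stock_low, insured => cond_1]; rule 10 [order_received, payment_cleared, insured => backorder]; rule 12 [stock_low, manifest_closed => dock_ready]; rule 14 [split_shipment, stock_available => restock_request]. Adds cond_1, backorder, dock_ready, restock_request.
Round 2: rule 4 [restock_request => cond_4]; rule 6 [restock_request, shipped => notify_customer]; rule 8 [backorder, address_valid, dock_ready => fragile_item]. Adds cond_4, notify_customer, fragile_item.
Round 3: rule 5 [notify_customer, order_received => priority_ship]. Adds priority_ship.
Round 4: rule 3 [priority_ship, fragile_item => labeled]. Adds labeled.
Round 5: rule 7 [stock_available, labeled => cond_3]. Adds cond_3.
Closure: {address_valid, backorder, carrier_assigned, cond_1, cond_3, cond_4, dock_ready, fragile_item, hazmat_flag, insured, labeled, manifest_closed, notify_customer, order_received, oversize_item, payment_cleared, priority_ship, restock_request, shipped, split_shipment, stock_available, stock_low} — 22 facts.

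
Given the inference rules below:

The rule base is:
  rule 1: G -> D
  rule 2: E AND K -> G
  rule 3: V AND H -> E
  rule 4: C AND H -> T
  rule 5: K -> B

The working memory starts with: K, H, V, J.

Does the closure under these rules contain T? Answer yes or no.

[1] rule 3 [V AND H -> E]; rule 5 [K -> B]. ⇒ new: E, B.
[2] rule 2 [E AND K -> G]. ⇒ new: G.
[3] rule 1 [G -> D]. ⇒ new: D.
Fixed point reached. T is concluded only by rule 4; rule 4 needs C (never derived).

no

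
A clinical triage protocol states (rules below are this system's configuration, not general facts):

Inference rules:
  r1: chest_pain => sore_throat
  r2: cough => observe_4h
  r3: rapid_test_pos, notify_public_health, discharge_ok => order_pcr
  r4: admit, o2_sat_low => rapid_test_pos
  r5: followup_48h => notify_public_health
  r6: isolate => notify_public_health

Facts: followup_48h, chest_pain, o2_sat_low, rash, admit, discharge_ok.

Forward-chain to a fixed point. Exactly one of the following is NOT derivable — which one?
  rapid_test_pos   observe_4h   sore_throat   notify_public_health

Round 1: r1 [chest_pain => sore_throat]; r4 [admit, o2_sat_low => rapid_test_pos]; r5 [followup_48h => notify_public_health]. Adds sore_throat, rapid_test_pos, notify_public_health.
Round 2: r3 [rapid_test_pos, notify_public_health, discharge_ok => order_pcr]. Adds order_pcr.
Derived: sore_throat (round 1), rapid_test_pos (round 1), notify_public_health (round 1). observe_4h never appears in any round.

observe_4h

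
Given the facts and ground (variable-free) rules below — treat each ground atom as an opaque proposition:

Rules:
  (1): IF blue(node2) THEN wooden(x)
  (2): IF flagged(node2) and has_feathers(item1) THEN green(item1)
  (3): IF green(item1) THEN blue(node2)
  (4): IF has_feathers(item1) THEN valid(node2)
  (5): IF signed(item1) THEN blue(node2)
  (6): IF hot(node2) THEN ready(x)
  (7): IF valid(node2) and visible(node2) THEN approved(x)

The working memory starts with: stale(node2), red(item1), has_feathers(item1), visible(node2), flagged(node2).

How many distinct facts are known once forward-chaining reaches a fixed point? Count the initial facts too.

Round 1 — (2), (4), derive green(item1), valid(node2).
Round 2 — (3), (7), derive blue(node2), approved(x).
Round 3 — (1), derive wooden(x).
Closure: {approved(x), blue(node2), flagged(node2), green(item1), has_feathers(item1), red(item1), stale(node2), valid(node2), visible(node2), wooden(x)} — 10 facts.

10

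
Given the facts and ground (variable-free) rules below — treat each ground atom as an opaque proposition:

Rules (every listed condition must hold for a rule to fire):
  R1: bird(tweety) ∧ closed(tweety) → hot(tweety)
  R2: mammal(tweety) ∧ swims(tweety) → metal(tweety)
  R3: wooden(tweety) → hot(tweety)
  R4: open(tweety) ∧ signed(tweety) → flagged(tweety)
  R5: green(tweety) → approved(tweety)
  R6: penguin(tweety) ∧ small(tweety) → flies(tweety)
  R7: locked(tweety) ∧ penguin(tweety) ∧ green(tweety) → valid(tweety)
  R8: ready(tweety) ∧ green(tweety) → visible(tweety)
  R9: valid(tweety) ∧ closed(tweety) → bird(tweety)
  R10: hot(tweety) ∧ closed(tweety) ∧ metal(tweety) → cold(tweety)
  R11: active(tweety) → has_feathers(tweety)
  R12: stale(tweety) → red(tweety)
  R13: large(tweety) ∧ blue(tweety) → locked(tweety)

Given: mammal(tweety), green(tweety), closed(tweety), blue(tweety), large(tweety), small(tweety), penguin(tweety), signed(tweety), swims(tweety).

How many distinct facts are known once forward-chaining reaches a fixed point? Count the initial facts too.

17

Round 1 — R2, R5, R6, R13, derive metal(tweety), approved(tweety), flies(tweety), locked(tweety).
Round 2 — R7, derive valid(tweety).
Round 3 — R9, derive bird(tweety).
Round 4 — R1, derive hot(tweety).
Round 5 — R10, derive cold(tweety).
Closure: {approved(tweety), bird(tweety), blue(tweety), closed(tweety), cold(tweety), flies(tweety), green(tweety), hot(tweety), large(tweety), locked(tweety), mammal(tweety), metal(tweety), penguin(tweety), signed(tweety), small(tweety), swims(tweety), valid(tweety)} — 17 facts.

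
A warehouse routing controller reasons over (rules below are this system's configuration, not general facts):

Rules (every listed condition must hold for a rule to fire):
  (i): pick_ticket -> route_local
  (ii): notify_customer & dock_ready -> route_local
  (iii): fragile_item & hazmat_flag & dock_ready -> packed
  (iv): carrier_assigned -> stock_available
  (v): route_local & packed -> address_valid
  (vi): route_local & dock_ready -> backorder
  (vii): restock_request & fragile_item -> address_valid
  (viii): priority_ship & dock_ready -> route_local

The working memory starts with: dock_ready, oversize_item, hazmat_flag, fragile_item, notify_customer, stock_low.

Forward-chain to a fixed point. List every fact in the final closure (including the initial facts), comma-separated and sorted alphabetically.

address_valid, backorder, dock_ready, fragile_item, hazmat_flag, notify_customer, oversize_item, packed, route_local, stock_low

Round 1 fires (ii), (iii), giving route_local, packed.
Round 2 fires (v), (vi), giving address_valid, backorder.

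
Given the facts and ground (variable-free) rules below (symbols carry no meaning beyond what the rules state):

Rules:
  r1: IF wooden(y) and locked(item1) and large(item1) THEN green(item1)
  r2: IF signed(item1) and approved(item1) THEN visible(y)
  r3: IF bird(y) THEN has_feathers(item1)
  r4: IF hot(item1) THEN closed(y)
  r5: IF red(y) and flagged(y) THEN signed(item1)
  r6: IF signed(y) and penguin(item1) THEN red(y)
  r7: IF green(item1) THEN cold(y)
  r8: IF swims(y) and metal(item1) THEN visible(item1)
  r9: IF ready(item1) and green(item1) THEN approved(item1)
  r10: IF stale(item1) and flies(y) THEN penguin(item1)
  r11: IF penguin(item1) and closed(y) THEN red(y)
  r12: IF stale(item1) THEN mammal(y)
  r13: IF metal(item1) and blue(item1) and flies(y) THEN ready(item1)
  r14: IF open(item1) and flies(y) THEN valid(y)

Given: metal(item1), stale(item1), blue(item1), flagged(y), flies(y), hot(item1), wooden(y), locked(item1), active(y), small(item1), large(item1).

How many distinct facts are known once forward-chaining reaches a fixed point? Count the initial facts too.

Round 1 — r1, r4, r10, r12, r13, derive green(item1), closed(y), penguin(item1), mammal(y), ready(item1).
Round 2 — r7, r9, r11, derive cold(y), approved(item1), red(y).
Round 3 — r5, derive signed(item1).
Round 4 — r2, derive visible(y).
Closure: {active(y), approved(item1), blue(item1), closed(y), cold(y), flagged(y), flies(y), green(item1), hot(item1), large(item1), locked(item1), mammal(y), metal(item1), penguin(item1), ready(item1), red(y), signed(item1), small(item1), stale(item1), visible(y), wooden(y)} — 21 facts.

21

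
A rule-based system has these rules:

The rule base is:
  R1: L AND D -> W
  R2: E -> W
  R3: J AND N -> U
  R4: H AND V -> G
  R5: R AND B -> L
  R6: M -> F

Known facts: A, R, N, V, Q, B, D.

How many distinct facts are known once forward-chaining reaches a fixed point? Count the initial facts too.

Round 1 — R5, derive L.
Round 2 — R1, derive W.
Closure: {A, B, D, L, N, Q, R, V, W} — 9 facts.

9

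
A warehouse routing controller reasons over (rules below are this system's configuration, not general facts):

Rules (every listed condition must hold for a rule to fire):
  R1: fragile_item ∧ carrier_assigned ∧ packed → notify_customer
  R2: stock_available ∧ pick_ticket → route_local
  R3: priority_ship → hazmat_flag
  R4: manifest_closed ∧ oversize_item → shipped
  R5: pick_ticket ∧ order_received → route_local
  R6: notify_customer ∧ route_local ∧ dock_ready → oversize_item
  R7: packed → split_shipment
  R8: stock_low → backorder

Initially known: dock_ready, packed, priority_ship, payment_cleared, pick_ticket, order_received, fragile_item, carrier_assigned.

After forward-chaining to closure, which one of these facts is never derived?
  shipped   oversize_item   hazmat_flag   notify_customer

[1] R1 [fragile_item ∧ carrier_assigned ∧ packed → notify_customer]; R3 [priority_ship → hazmat_flag]; R5 [pick_ticket ∧ order_received → route_local]; R7 [packed → split_shipment]. ⇒ new: notify_customer, hazmat_flag, route_local, split_shipment.
[2] R6 [notify_customer ∧ route_local ∧ dock_ready → oversize_item]. ⇒ new: oversize_item.
Derived: oversize_item (round 2), hazmat_flag (round 1), notify_customer (round 1). shipped never appears in any round.

shipped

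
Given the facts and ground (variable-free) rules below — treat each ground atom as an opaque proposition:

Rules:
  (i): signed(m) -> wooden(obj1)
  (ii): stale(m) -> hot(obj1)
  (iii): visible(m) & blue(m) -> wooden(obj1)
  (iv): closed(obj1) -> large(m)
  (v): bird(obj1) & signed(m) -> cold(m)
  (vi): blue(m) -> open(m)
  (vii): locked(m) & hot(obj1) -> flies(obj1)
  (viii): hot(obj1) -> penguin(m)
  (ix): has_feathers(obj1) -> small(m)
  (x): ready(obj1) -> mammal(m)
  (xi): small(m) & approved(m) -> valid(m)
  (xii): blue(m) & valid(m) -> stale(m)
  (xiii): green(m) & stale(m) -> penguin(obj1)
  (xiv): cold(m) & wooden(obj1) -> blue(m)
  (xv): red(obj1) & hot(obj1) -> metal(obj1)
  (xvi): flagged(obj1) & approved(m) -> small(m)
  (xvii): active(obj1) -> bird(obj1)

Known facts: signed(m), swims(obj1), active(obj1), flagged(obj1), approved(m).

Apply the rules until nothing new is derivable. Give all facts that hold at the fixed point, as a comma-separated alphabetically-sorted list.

[1] (i) [signed(m) -> wooden(obj1)]; (xvi) [flagged(obj1) & approved(m) -> small(m)]; (xvii) [active(obj1) -> bird(obj1)]. ⇒ new: wooden(obj1), small(m), bird(obj1).
[2] (v) [bird(obj1) & signed(m) -> cold(m)]; (xi) [small(m) & approved(m) -> valid(m)]. ⇒ new: cold(m), valid(m).
[3] (xiv) [cold(m) & wooden(obj1) -> blue(m)]. ⇒ new: blue(m).
[4] (vi) [blue(m) -> open(m)]; (xii) [blue(m) & valid(m) -> stale(m)]. ⇒ new: open(m), stale(m).
[5] (ii) [stale(m) -> hot(obj1)]. ⇒ new: hot(obj1).
[6] (viii) [hot(obj1) -> penguin(m)]. ⇒ new: penguin(m).

active(obj1), approved(m), bird(obj1), blue(m), cold(m), flagged(obj1), hot(obj1), open(m), penguin(m), signed(m), small(m), stale(m), swims(obj1), valid(m), wooden(obj1)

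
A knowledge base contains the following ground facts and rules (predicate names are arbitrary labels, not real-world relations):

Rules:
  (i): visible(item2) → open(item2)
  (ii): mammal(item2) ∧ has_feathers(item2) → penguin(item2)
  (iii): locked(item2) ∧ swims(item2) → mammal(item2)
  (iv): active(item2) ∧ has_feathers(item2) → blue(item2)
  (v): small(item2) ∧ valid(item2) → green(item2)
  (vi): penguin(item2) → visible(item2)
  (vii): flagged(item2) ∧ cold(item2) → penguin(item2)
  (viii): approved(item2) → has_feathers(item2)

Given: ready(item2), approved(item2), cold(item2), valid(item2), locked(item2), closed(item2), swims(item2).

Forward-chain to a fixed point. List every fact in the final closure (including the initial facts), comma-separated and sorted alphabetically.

approved(item2), closed(item2), cold(item2), has_feathers(item2), locked(item2), mammal(item2), open(item2), penguin(item2), ready(item2), swims(item2), valid(item2), visible(item2)

Round 1: (iii) [locked(item2) ∧ swims(item2) → mammal(item2)]; (viii) [approved(item2) → has_feathers(item2)]. Adds mammal(item2), has_feathers(item2).
Round 2: (ii) [mammal(item2) ∧ has_feathers(item2) → penguin(item2)]. Adds penguin(item2).
Round 3: (vi) [penguin(item2) → visible(item2)]. Adds visible(item2).
Round 4: (i) [visible(item2) → open(item2)]. Adds open(item2).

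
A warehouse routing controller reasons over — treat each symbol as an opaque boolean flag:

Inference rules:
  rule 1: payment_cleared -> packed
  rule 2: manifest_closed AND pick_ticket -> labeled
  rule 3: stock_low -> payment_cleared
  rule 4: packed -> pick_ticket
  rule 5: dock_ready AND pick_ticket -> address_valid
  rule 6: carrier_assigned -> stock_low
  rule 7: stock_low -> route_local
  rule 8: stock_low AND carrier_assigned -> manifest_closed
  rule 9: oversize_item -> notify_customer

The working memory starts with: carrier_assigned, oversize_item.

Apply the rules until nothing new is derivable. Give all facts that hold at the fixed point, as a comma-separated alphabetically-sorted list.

carrier_assigned, labeled, manifest_closed, notify_customer, oversize_item, packed, payment_cleared, pick_ticket, route_local, stock_low

Round 1 fires rule 6, rule 9, giving stock_low, notify_customer.
Round 2 fires rule 3, rule 7, rule 8, giving payment_cleared, route_local, manifest_closed.
Round 3 fires rule 1, giving packed.
Round 4 fires rule 4, giving pick_ticket.
Round 5 fires rule 2, giving labeled.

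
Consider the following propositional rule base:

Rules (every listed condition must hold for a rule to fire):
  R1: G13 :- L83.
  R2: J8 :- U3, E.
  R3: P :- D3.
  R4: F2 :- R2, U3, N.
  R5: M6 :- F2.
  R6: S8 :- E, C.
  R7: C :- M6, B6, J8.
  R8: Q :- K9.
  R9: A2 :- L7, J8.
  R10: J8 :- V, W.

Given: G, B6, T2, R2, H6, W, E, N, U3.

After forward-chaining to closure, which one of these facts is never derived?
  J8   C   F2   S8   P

P

Round 1 fires R2, R4, giving J8, F2.
Round 2 fires R5, giving M6.
Round 3 fires R7, giving C.
Round 4 fires R6, giving S8.
Derived: C (round 3), S8 (round 4), F2 (round 1), J8 (round 1). P never appears in any round.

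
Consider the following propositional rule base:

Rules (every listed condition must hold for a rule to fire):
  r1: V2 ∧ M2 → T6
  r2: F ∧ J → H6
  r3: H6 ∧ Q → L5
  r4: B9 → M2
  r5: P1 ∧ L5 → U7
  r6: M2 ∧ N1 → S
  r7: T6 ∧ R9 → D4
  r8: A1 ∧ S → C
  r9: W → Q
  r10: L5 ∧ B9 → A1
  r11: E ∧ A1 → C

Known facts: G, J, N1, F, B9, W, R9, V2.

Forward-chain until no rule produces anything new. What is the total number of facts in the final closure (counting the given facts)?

17

[1] r2 [F ∧ J → H6]; r4 [B9 → M2]; r9 [W → Q]. ⇒ new: H6, M2, Q.
[2] r1 [V2 ∧ M2 → T6]; r3 [H6 ∧ Q → L5]; r6 [M2 ∧ N1 → S]. ⇒ new: T6, L5, S.
[3] r7 [T6 ∧ R9 → D4]; r10 [L5 ∧ B9 → A1]. ⇒ new: D4, A1.
[4] r8 [A1 ∧ S → C]. ⇒ new: C.
Closure: {A1, B9, C, D4, F, G, H6, J, L5, M2, N1, Q, R9, S, T6, V2, W} — 17 facts.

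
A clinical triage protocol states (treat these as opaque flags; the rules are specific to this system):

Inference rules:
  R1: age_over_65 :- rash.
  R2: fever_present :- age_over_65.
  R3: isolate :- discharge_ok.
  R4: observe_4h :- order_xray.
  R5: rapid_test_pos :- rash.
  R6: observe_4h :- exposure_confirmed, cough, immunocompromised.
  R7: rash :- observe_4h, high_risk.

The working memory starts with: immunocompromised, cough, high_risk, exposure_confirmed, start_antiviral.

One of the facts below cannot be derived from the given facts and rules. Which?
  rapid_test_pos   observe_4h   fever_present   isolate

[1] R6 [observe_4h :- exposure_confirmed, cough, immunocompromised.]. ⇒ new: observe_4h.
[2] R7 [rash :- observe_4h, high_risk.]. ⇒ new: rash.
[3] R1 [age_over_65 :- rash.]; R5 [rapid_test_pos :- rash.]. ⇒ new: age_over_65, rapid_test_pos.
[4] R2 [fever_present :- age_over_65.]. ⇒ new: fever_present.
Derived: observe_4h (round 1), fever_present (round 4), rapid_test_pos (round 3). isolate never appears in any round.

isolate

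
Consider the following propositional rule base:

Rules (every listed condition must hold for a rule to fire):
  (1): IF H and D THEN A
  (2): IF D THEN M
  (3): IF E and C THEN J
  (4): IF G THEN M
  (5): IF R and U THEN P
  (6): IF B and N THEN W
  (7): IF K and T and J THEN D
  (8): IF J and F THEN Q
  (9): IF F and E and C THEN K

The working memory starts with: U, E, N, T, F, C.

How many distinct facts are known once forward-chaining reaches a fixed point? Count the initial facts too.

Round 1: (3) [IF E and C THEN J]; (9) [IF F and E and C THEN K]. New: J, K.
Round 2: (7) [IF K and T and J THEN D]; (8) [IF J and F THEN Q]. New: D, Q.
Round 3: (2) [IF D THEN M]. New: M.
Closure: {C, D, E, F, J, K, M, N, Q, T, U} — 11 facts.

11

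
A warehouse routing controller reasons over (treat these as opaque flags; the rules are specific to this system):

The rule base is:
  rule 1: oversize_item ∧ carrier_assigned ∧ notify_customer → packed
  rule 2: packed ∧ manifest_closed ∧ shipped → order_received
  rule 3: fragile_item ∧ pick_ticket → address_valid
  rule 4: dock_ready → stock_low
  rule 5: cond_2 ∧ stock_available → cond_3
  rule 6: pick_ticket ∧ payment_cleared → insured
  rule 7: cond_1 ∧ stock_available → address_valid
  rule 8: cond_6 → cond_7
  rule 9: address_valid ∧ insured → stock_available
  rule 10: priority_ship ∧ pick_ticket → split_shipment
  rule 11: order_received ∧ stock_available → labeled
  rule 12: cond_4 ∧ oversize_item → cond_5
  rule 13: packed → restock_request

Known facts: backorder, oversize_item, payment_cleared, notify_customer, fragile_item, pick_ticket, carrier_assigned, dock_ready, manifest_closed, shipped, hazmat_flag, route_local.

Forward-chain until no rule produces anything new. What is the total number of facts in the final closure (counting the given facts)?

Round 1: rule 1 [oversize_item ∧ carrier_assigned ∧ notify_customer → packed]; rule 3 [fragile_item ∧ pick_ticket → address_valid]; rule 4 [dock_ready → stock_low]; rule 6 [pick_ticket ∧ payment_cleared → insured]. New: packed, address_valid, stock_low, insured.
Round 2: rule 2 [packed ∧ manifest_closed ∧ shipped → order_received]; rule 9 [address_valid ∧ insured → stock_available]; rule 13 [packed → restock_request]. New: order_received, stock_available, restock_request.
Round 3: rule 11 [order_received ∧ stock_available → labeled]. New: labeled.
Closure: {address_valid, backorder, carrier_assigned, dock_ready, fragile_item, hazmat_flag, insured, labeled, manifest_closed, notify_customer, order_received, oversize_item, packed, payment_cleared, pick_ticket, restock_request, route_local, shipped, stock_available, stock_low} — 20 facts.

20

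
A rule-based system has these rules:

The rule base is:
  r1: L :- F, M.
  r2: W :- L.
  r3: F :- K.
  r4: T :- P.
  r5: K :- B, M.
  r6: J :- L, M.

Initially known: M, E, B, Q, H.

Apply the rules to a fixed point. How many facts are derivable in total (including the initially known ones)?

10

Round 1: r5 [K :- B, M.]. Adds K.
Round 2: r3 [F :- K.]. Adds F.
Round 3: r1 [L :- F, M.]. Adds L.
Round 4: r2 [W :- L.]; r6 [J :- L, M.]. Adds W, J.
Closure: {B, E, F, H, J, K, L, M, Q, W} — 10 facts.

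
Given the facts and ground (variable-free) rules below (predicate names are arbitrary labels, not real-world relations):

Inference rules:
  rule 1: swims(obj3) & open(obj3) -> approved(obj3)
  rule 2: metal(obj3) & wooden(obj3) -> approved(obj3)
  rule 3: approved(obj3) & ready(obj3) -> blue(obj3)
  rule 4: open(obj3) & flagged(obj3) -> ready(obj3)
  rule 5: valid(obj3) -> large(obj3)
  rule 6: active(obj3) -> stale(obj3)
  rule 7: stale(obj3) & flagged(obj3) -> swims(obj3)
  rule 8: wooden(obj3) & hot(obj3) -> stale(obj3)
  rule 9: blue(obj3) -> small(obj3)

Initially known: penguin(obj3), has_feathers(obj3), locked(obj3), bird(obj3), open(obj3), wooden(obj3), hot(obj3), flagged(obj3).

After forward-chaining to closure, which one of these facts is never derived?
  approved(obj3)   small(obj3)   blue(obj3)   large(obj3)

[1] rule 4 [open(obj3) & flagged(obj3) -> ready(obj3)]; rule 8 [wooden(obj3) & hot(obj3) -> stale(obj3)]. ⇒ new: ready(obj3), stale(obj3).
[2] rule 7 [stale(obj3) & flagged(obj3) -> swims(obj3)]. ⇒ new: swims(obj3).
[3] rule 1 [swims(obj3) & open(obj3) -> approved(obj3)]. ⇒ new: approved(obj3).
[4] rule 3 [approved(obj3) & ready(obj3) -> blue(obj3)]. ⇒ new: blue(obj3).
[5] rule 9 [blue(obj3) -> small(obj3)]. ⇒ new: small(obj3).
Derived: approved(obj3) (round 3), small(obj3) (round 5), blue(obj3) (round 4). large(obj3) never appears in any round.

large(obj3)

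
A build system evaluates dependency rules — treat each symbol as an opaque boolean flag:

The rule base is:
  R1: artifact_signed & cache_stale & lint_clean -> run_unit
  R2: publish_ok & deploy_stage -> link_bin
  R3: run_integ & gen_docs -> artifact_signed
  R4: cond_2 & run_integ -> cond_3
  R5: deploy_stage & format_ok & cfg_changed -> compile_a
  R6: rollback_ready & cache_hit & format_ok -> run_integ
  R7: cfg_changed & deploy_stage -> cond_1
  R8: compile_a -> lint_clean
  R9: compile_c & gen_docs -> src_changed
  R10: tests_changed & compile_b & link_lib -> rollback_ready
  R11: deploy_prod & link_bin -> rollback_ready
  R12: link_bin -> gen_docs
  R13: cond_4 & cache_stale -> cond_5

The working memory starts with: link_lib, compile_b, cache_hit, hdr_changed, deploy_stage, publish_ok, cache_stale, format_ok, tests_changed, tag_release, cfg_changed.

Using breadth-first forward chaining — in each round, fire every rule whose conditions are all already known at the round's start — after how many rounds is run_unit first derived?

4

Round 1: R2 [publish_ok & deploy_stage -> link_bin]; R5 [deploy_stage & format_ok & cfg_changed -> compile_a]; R7 [cfg_changed & deploy_stage -> cond_1]; R10 [tests_changed & compile_b & link_lib -> rollback_ready]. Adds link_bin, compile_a, cond_1, rollback_ready.
Round 2: R6 [rollback_ready & cache_hit & format_ok -> run_integ]; R8 [compile_a -> lint_clean]; R12 [link_bin -> gen_docs]. Adds run_integ, lint_clean, gen_docs.
Round 3: R3 [run_integ & gen_docs -> artifact_signed]. Adds artifact_signed.
Round 4: R1 [artifact_signed & cache_stale & lint_clean -> run_unit]. Adds run_unit.
run_unit first appears in round 4.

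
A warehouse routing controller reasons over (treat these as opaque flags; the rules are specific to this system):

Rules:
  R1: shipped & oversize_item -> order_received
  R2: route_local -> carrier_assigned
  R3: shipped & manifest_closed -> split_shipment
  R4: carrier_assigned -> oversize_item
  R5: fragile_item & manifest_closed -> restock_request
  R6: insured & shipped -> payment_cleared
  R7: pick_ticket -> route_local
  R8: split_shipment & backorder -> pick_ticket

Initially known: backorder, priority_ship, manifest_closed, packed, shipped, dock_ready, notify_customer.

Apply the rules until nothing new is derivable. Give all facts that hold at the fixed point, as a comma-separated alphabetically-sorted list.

[1] R3 [shipped & manifest_closed -> split_shipment]. ⇒ new: split_shipment.
[2] R8 [split_shipment & backorder -> pick_ticket]. ⇒ new: pick_ticket.
[3] R7 [pick_ticket -> route_local]. ⇒ new: route_local.
[4] R2 [route_local -> carrier_assigned]. ⇒ new: carrier_assigned.
[5] R4 [carrier_assigned -> oversize_item]. ⇒ new: oversize_item.
[6] R1 [shipped & oversize_item -> order_received]. ⇒ new: order_received.

backorder, carrier_assigned, dock_ready, manifest_closed, notify_customer, order_received, oversize_item, packed, pick_ticket, priority_ship, route_local, shipped, split_shipment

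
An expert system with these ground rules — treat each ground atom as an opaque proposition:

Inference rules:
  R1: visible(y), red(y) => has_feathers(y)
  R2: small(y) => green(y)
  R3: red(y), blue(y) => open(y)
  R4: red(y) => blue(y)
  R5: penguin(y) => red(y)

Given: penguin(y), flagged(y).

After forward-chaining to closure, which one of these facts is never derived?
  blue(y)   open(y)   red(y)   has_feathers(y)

has_feathers(y)

[1] R5 [penguin(y) => red(y)]. ⇒ new: red(y).
[2] R4 [red(y) => blue(y)]. ⇒ new: blue(y).
[3] R3 [red(y), blue(y) => open(y)]. ⇒ new: open(y).
Derived: open(y) (round 3), red(y) (round 1), blue(y) (round 2). has_feathers(y) never appears in any round.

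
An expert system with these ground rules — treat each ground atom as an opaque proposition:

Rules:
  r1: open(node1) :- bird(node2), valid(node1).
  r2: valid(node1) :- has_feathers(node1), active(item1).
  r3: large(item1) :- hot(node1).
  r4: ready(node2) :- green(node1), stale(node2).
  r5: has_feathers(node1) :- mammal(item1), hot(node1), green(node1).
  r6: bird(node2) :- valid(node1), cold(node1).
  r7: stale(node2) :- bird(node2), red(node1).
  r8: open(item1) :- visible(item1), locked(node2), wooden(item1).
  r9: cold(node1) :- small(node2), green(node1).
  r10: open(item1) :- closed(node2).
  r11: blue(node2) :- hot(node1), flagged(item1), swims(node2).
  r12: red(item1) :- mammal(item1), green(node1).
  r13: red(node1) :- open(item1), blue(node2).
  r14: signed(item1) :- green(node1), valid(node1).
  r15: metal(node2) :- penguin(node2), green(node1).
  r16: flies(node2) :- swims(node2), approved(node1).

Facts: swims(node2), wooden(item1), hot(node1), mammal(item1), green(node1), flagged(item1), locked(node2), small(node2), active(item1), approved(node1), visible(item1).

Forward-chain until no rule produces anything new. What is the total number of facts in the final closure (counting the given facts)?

Round 1 — r3, r5, r8, r9, r11, r12, r16, derive large(item1), has_feathers(node1), open(item1), cold(node1), blue(node2), red(item1), flies(node2).
Round 2 — r2, r13, derive valid(node1), red(node1).
Round 3 — r6, r14, derive bird(node2), signed(item1).
Round 4 — r1, r7, derive open(node1), stale(node2).
Round 5 — r4, derive ready(node2).
Closure: {active(item1), approved(node1), bird(node2), blue(node2), cold(node1), flagged(item1), flies(node2), green(node1), has_feathers(node1), hot(node1), large(item1), locked(node2), mammal(item1), open(item1), open(node1), ready(node2), red(item1), red(node1), signed(item1), small(node2), stale(node2), swims(node2), valid(node1), visible(item1), wooden(item1)} — 25 facts.

25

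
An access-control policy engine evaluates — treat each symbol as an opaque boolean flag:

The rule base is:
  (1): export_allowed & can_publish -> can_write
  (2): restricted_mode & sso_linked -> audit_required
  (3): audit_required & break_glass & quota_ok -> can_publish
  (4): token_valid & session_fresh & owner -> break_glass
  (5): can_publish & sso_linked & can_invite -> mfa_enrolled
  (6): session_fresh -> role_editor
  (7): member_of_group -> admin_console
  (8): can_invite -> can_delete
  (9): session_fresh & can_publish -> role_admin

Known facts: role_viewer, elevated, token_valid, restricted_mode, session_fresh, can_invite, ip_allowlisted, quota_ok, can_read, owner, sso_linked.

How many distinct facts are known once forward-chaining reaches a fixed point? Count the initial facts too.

Round 1: (2) [restricted_mode & sso_linked -> audit_required]; (4) [token_valid & session_fresh & owner -> break_glass]; (6) [session_fresh -> role_editor]; (8) [can_invite -> can_delete]. Adds audit_required, break_glass, role_editor, can_delete.
Round 2: (3) [audit_required & break_glass & quota_ok -> can_publish]. Adds can_publish.
Round 3: (5) [can_publish & sso_linked & can_invite -> mfa_enrolled]; (9) [session_fresh & can_publish -> role_admin]. Adds mfa_enrolled, role_admin.
Closure: {audit_required, break_glass, can_delete, can_invite, can_publish, can_read, elevated, ip_allowlisted, mfa_enrolled, owner, quota_ok, restricted_mode, role_admin, role_editor, role_viewer, session_fresh, sso_linked, token_valid} — 18 facts.

18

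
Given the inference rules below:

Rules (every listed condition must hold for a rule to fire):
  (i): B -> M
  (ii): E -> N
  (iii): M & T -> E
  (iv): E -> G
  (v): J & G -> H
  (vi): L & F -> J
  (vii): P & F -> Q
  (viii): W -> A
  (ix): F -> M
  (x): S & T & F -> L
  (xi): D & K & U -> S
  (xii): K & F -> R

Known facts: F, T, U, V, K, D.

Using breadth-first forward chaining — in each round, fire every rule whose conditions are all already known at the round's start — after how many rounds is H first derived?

Round 1 — (ix), (xi), (xii), derive M, S, R.
Round 2 — (iii), (x), derive E, L.
Round 3 — (ii), (iv), (vi), derive N, G, J.
Round 4 — (v), derive H.
H first appears in round 4.

4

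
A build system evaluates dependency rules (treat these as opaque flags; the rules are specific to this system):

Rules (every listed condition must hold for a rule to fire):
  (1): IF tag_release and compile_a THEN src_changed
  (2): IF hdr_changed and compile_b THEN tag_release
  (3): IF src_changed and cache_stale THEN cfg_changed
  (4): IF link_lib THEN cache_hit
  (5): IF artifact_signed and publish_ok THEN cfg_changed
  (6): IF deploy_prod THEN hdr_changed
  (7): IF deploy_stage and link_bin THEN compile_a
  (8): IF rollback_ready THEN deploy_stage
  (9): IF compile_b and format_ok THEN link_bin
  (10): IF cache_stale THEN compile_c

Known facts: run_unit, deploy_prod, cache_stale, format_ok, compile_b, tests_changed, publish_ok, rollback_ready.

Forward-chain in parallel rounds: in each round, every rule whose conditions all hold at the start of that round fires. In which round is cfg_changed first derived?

Round 1: (6) [IF deploy_prod THEN hdr_changed]; (8) [IF rollback_ready THEN deploy_stage]; (9) [IF compile_b and format_ok THEN link_bin]; (10) [IF cache_stale THEN compile_c]. New: hdr_changed, deploy_stage, link_bin, compile_c.
Round 2: (2) [IF hdr_changed and compile_b THEN tag_release]; (7) [IF deploy_stage and link_bin THEN compile_a]. New: tag_release, compile_a.
Round 3: (1) [IF tag_release and compile_a THEN src_changed]. New: src_changed.
Round 4: (3) [IF src_changed and cache_stale THEN cfg_changed]. New: cfg_changed.
cfg_changed first appears in round 4.

4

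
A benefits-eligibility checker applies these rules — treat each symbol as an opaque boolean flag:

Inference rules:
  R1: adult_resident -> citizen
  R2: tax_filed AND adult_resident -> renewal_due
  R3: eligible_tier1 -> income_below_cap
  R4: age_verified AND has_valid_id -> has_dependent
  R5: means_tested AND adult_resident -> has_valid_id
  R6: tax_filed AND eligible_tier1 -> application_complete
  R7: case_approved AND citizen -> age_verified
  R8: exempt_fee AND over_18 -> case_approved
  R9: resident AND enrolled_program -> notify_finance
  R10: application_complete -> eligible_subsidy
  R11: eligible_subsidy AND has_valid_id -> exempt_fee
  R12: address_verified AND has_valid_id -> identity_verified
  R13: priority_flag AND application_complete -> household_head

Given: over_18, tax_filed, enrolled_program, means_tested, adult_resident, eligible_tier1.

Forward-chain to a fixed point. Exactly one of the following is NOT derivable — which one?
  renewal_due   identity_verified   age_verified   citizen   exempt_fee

Round 1 — R1, R2, R3, R5, R6, derive citizen, renewal_due, income_below_cap, has_valid_id, application_complete.
Round 2 — R10, derive eligible_subsidy.
Round 3 — R11, derive exempt_fee.
Round 4 — R8, derive case_approved.
Round 5 — R7, derive age_verified.
Round 6 — R4, derive has_dependent.
Derived: age_verified (round 5), exempt_fee (round 3), citizen (round 1), renewal_due (round 1). identity_verified never appears in any round.

identity_verified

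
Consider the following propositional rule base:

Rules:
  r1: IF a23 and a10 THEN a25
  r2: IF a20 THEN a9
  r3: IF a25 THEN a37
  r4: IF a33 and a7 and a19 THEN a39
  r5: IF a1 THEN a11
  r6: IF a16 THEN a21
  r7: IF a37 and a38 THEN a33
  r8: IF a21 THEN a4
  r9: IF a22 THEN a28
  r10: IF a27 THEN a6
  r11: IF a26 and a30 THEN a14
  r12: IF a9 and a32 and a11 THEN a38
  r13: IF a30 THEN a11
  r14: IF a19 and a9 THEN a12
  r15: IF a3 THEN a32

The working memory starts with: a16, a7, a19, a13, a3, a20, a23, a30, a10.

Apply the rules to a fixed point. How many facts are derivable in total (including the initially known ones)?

[1] r1 [IF a23 and a10 THEN a25]; r2 [IF a20 THEN a9]; r6 [IF a16 THEN a21]; r13 [IF a30 THEN a11]; r15 [IF a3 THEN a32]. ⇒ new: a25, a9, a21, a11, a32.
[2] r3 [IF a25 THEN a37]; r8 [IF a21 THEN a4]; r12 [IF a9 and a32 and a11 THEN a38]; r14 [IF a19 and a9 THEN a12]. ⇒ new: a37, a4, a38, a12.
[3] r7 [IF a37 and a38 THEN a33]. ⇒ new: a33.
[4] r4 [IF a33 and a7 and a19 THEN a39]. ⇒ new: a39.
Closure: {a10, a11, a12, a13, a16, a19, a20, a21, a23, a25, a3, a30, a32, a33, a37, a38, a39, a4, a7, a9} — 20 facts.

20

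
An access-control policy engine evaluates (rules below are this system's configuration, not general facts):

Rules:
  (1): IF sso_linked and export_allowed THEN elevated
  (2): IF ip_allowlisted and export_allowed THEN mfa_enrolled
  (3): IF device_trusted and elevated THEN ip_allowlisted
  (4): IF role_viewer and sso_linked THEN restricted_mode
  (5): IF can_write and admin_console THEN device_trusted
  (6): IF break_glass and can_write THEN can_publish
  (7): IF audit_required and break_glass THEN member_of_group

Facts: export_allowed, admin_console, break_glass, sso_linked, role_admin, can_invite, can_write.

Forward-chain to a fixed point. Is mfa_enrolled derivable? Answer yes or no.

yes

[1] (1) [IF sso_linked and export_allowed THEN elevated]; (5) [IF can_write and admin_console THEN device_trusted]; (6) [IF break_glass and can_write THEN can_publish]. ⇒ new: elevated, device_trusted, can_publish.
[2] (3) [IF device_trusted and elevated THEN ip_allowlisted]. ⇒ new: ip_allowlisted.
[3] (2) [IF ip_allowlisted and export_allowed THEN mfa_enrolled]. ⇒ new: mfa_enrolled.
mfa_enrolled appears in round 3, so it is derivable.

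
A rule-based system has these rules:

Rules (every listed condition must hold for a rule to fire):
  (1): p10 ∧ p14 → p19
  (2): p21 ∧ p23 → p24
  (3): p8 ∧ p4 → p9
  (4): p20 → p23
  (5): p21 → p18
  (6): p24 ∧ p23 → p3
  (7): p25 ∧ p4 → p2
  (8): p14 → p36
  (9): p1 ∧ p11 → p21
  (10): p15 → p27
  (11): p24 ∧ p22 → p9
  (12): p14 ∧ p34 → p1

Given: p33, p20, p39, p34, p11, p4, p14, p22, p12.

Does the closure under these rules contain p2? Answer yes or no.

Round 1: (4) [p20 → p23]; (8) [p14 → p36]; (12) [p14 ∧ p34 → p1]. Adds p23, p36, p1.
Round 2: (9) [p1 ∧ p11 → p21]. Adds p21.
Round 3: (2) [p21 ∧ p23 → p24]; (5) [p21 → p18]. Adds p24, p18.
Round 4: (6) [p24 ∧ p23 → p3]; (11) [p24 ∧ p22 → p9]. Adds p3, p9.
Fixed point reached. p2 is concluded only by (7); (7) needs p25 (never derived).

no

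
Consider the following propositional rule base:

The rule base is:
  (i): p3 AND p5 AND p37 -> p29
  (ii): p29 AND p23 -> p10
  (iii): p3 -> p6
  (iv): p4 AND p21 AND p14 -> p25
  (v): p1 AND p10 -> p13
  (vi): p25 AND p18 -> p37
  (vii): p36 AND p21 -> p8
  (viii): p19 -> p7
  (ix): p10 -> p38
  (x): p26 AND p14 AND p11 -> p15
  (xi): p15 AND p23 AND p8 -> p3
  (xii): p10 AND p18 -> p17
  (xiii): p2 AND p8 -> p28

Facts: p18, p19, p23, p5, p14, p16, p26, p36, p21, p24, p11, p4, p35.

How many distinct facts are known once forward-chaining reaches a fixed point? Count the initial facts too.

24

[1] (iv) [p4 AND p21 AND p14 -> p25]; (vii) [p36 AND p21 -> p8]; (viii) [p19 -> p7]; (x) [p26 AND p14 AND p11 -> p15]. ⇒ new: p25, p8, p7, p15.
[2] (vi) [p25 AND p18 -> p37]; (xi) [p15 AND p23 AND p8 -> p3]. ⇒ new: p37, p3.
[3] (i) [p3 AND p5 AND p37 -> p29]; (iii) [p3 -> p6]. ⇒ new: p29, p6.
[4] (ii) [p29 AND p23 -> p10]. ⇒ new: p10.
[5] (ix) [p10 -> p38]; (xii) [p10 AND p18 -> p17]. ⇒ new: p38, p17.
Closure: {p10, p11, p14, p15, p16, p17, p18, p19, p21, p23, p24, p25, p26, p29, p3, p35, p36, p37, p38, p4, p5, p6, p7, p8} — 24 facts.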